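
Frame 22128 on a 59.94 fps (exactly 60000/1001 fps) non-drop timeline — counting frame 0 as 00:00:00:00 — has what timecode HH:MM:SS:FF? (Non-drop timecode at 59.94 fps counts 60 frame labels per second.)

00:06:08:48

22128 ÷ 60 = 368 full seconds, remainder 48 frames.
368 s = 0 h 6 min 8 s.
Timecode: 00:06:08:48.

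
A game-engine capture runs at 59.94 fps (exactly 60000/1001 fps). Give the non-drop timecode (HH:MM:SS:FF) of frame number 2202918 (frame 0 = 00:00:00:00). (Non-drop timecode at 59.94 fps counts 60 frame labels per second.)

2202918 ÷ 60 = 36715 full seconds, remainder 18 frames.
36715 s = 10 h 11 min 55 s.
Timecode: 10:11:55:18.

10:11:55:18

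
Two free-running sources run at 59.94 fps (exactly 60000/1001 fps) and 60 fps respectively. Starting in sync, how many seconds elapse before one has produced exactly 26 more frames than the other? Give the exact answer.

13013/30 seconds

The gap grows by |60 − 60000/1001| = 60/1001 frames per second.
Time for a 26-frame gap: 26 ÷ (60/1001) = 13013/30 s.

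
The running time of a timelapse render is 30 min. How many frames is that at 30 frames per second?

54000 frames

30 min = 1800 s.
Frames = 1800 × 30 = 54000.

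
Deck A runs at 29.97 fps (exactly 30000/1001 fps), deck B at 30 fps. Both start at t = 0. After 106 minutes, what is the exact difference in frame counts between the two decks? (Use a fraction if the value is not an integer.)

190800/1001 frames

106 min = 6360 s.
A emits 30000/1001 × 6360 = 190800000/1001 frames; B emits 30 × 6360 = 190800.
Difference = 190800/1001 frames (≈ 190.6094); B is ahead of A.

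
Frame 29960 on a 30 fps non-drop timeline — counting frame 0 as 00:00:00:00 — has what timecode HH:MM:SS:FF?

29960 ÷ 30 = 998 full seconds, remainder 20 frames.
998 s = 0 h 16 min 38 s.
Timecode: 00:16:38:20.

00:16:38:20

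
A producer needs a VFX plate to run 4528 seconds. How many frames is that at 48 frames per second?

Frames = 4528 × 48 = 217344.

217344 frames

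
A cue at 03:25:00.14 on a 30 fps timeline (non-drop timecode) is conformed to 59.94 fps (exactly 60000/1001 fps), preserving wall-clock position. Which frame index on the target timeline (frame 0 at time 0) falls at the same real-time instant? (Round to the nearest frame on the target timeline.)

frame 737291

Source frame index: (3×3600 + 25×60 + 0) × 30 + 14 = 369014.
Real time: 369014 / (30) = 184507/15 s.
Target frame: (184507/15) × (60000/1001) = 738028000/1001 ≈ 737290.709 → 737291.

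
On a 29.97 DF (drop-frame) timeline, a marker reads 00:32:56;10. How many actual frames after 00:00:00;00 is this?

Complete 10-minute blocks: 3, each 17982 frames → 53946.
Remaining 2 whole minutes in the current block: 1800 + 1 × 1798 = 3598 frames.
Within the current minute: 56 × 30 + 10 − 2 = 1688 (labels ;00/;01 skipped at this minute). Total = 53946 + 3598 + 1688 = 59232.

59232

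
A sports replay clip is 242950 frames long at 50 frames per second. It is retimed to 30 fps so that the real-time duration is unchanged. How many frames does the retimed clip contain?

Frames at target rate = 242950 × (30) / (50) = 145770.

145770 frames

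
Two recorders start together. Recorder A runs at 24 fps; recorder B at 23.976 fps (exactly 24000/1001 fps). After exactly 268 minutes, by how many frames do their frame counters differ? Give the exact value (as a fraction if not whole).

268 min = 16080 s.
A emits 24 × 16080 = 385920 frames; B emits 24000/1001 × 16080 = 385920000/1001.
Difference = 385920/1001 frames (≈ 385.5345); B is behind A.

385920/1001 frames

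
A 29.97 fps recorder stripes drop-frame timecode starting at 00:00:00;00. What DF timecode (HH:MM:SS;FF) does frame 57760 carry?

Ten DF minutes hold 17982 frames, so frame 57760 lies in block 3 (frames 53946–71927) with 3814 frames into that block.
The block's first minute is 1800 frames and the rest 1798 each; 3814 frames reaches minute 2, so 3 × 18 + 2 × 2 = 58 labels have been skipped so far.
Adding those back, label number 57760 + 58 = 57818 at 30 labels/s is 1927 s + 8 f = 0 h 32 min 7 s frame 8, i.e. 00:32:07;08.

00:32:07;08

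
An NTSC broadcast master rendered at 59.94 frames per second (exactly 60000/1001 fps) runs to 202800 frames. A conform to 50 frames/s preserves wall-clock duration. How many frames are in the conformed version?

Target frames = source frames × (target rate / source rate) = 202800 × (50)/(60000/1001) = 202800 × 1001/1200 = 169169.

169169 frames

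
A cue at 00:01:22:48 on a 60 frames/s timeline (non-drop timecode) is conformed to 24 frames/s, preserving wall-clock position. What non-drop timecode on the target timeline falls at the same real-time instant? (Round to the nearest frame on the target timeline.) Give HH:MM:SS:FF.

00:01:22:19

Source frame index: (0×3600 + 1×60 + 22) × 60 + 48 = 4968.
Real time: 4968 / (60) = 414/5 s.
Target frame: (414/5) × (24) = 9936/5 ≈ 1987.200 → 1987.
At 24 labels/s: frame 1987 → 00:01:22:19.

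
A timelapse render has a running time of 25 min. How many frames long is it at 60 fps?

25 min = 1500 s.
Frames = 1500 × 60 = 90000.

90000 frames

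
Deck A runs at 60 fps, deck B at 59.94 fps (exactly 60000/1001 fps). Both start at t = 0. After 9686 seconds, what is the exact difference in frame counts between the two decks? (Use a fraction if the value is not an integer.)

581160/1001 frames

A emits 60 × 9686 = 581160 frames; B emits 60000/1001 × 9686 = 581160000/1001.
Difference = 581160/1001 frames (≈ 580.5794); B is behind A.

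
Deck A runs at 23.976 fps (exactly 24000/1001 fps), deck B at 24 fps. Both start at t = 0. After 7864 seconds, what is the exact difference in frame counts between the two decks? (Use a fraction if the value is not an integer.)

188736/1001 frames

A emits 24000/1001 × 7864 = 188736000/1001 frames; B emits 24 × 7864 = 188736.
Difference = 188736/1001 frames (≈ 188.5475); B is ahead of A.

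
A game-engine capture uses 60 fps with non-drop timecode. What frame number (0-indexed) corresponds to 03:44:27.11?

Total seconds to the label: (3 × 3600 + 44 × 60 + 27) = 13467.
Frame index = 13467 × 60 + 11 = 808031.

frame 808031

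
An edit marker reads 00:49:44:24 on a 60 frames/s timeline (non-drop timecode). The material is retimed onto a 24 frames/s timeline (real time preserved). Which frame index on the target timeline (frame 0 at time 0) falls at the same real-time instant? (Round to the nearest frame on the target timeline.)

frame 71626

Source frame index: (0×3600 + 49×60 + 44) × 60 + 24 = 179064.
Real time: 179064 / (60) = 14922/5 s.
Target frame: (14922/5) × (24) = 358128/5 ≈ 71625.600 → 71626.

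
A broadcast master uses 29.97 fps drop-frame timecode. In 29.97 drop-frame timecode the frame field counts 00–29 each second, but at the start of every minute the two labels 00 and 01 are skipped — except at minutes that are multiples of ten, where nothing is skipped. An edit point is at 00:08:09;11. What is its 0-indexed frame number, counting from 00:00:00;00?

14665

As if non-drop at 30 labels/s: (0 × 3600 + 8 × 60 + 9) × 30 + 11 = 14681.
Minute boundaries passed: 8; those not divisible by 10: 8 − 0 = 8; dropped labels = 2 × 8 = 16.
Actual frame index = 14681 − 16 = 14665.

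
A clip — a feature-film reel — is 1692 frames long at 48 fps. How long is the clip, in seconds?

Running time = 1692 / (48) = 35.25 s.

35.25 seconds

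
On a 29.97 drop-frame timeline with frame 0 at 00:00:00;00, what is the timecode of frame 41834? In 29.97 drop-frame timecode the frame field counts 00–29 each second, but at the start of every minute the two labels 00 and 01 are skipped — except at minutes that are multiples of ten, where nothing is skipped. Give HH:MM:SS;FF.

00:23:15;26

Each 10-minute DF block holds 10 × 60 × 30 − 9 × 2 = 17982 frames. 41834 ÷ 17982 → 2 full blocks, remainder 5870.
Within the partial block the first minute is 1800 frames and each further minute 1798, so 3 further minute boundaries passed. Total skipped labels = 18 × 2 + 2 × 3 = 42.
Non-drop label index = 41834 + 42 = 41876; at 30 labels/s that is 00:23:15:26, i.e. DF 00:23:15;26.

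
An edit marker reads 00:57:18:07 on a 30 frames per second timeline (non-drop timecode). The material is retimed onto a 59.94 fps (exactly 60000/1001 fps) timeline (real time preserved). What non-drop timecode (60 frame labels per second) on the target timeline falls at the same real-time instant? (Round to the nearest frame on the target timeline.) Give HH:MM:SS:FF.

Source frame index: (0×3600 + 57×60 + 18) × 30 + 7 = 103147.
Real time: 103147 / (30) = 103147/30 s.
Target frame: (103147/30) × (60000/1001) = 18754000/91 ≈ 206087.912 → 206088.
At 60 labels/s: frame 206088 → 00:57:14:48.

00:57:14:48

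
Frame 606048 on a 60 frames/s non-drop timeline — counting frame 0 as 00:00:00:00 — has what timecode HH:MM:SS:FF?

606048 ÷ 60 = 10100 full seconds, remainder 48 frames.
10100 s = 2 h 48 min 20 s.
Timecode: 02:48:20:48.

02:48:20:48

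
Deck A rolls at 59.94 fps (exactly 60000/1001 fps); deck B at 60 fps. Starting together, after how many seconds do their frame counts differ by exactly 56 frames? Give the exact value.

14014/15 seconds

The gap grows by |60 − 60000/1001| = 60/1001 frames per second.
Time for a 56-frame gap: 56 ÷ (60/1001) = 14014/15 s.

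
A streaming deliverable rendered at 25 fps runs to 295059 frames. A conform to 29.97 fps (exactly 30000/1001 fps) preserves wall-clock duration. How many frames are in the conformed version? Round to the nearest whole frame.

353717 frames

Frames at target rate = 295059 × (30000/1001) / (25) = 354070800/1001 ≈ 353717.083.
Nearest whole frame: 353717.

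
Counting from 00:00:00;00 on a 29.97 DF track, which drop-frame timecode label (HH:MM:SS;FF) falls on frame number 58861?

Each 10-minute DF block holds 10 × 60 × 30 − 9 × 2 = 17982 frames. 58861 ÷ 17982 → 3 full blocks, remainder 4915.
Within the partial block the first minute is 1800 frames and each further minute 1798, so 2 further minute boundaries passed. Total skipped labels = 18 × 3 + 2 × 2 = 58.
Non-drop label index = 58861 + 58 = 58919; at 30 labels/s that is 00:32:43:29, i.e. DF 00:32:43;29.

00:32:43;29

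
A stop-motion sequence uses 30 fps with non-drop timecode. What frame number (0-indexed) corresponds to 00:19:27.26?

frame 35036

Total seconds to the label: (0 × 3600 + 19 × 60 + 27) = 1167.
Frame index = 1167 × 30 + 26 = 35036.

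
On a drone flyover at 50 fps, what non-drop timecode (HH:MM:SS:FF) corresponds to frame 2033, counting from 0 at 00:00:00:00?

2033 ÷ 50 = 40 full seconds, remainder 33 frames.
40 s = 0 h 0 min 40 s.
Timecode: 00:00:40:33.

00:00:40:33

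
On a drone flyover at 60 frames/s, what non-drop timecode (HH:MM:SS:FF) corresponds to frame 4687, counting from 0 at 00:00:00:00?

4687 ÷ 60 = 78 full seconds, remainder 7 frames.
78 s = 0 h 1 min 18 s.
Timecode: 00:01:18:07.

00:01:18:07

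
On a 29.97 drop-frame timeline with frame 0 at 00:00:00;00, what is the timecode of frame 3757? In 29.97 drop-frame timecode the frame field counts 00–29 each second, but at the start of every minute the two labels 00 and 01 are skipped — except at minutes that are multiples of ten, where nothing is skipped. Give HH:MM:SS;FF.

00:02:05;11

Each 10-minute DF block holds 10 × 60 × 30 − 9 × 2 = 17982 frames. 3757 ÷ 17982 → 0 full blocks, remainder 3757.
Within the partial block the first minute is 1800 frames and each further minute 1798, so 2 further minute boundaries passed. Total skipped labels = 18 × 0 + 2 × 2 = 4.
Non-drop label index = 3757 + 4 = 3761; at 30 labels/s that is 00:02:05:11, i.e. DF 00:02:05;11.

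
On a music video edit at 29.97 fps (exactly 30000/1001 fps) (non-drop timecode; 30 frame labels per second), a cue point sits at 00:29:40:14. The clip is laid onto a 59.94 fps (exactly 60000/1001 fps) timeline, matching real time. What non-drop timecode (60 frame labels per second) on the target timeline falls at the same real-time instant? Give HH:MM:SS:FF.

Source frame index: (0×3600 + 29×60 + 40) × 30 + 14 = 53414.
Real time: 53414 / (30000/1001) = 26733707/15000 s.
Target frame: (26733707/15000) × (60000/1001) = 106828.
At 60 labels/s: frame 106828 → 00:29:40:28.

00:29:40:28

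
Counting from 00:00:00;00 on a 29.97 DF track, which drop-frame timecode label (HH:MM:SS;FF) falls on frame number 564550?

05:13:57;04

Ten DF minutes hold 17982 frames, so frame 564550 lies in block 31 (frames 557442–575423) with 7108 frames into that block.
The block's first minute is 1800 frames and the rest 1798 each; 7108 frames reaches minute 3, so 31 × 18 + 3 × 2 = 564 labels have been skipped so far.
Adding those back, label number 564550 + 564 = 565114 at 30 labels/s is 18837 s + 4 f = 5 h 13 min 57 s frame 4, i.e. 05:13:57;04.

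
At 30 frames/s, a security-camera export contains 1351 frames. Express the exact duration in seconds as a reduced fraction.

Running time = 1351 ÷ (30) = 1351 × 1/30 = 1351/30 s.

1351/30 seconds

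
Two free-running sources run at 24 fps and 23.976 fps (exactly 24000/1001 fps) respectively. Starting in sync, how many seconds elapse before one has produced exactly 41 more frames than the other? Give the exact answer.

The gap grows by |24000/1001 − 24| = 24/1001 frames per second.
Time for a 41-frame gap: 41 ÷ (24/1001) = 41041/24 s.

41041/24 seconds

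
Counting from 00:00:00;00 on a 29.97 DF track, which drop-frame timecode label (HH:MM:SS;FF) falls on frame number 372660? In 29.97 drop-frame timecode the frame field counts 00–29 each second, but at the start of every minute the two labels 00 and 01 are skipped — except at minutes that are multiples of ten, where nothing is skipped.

Ten DF minutes hold 17982 frames, so frame 372660 lies in block 20 (frames 359640–377621) with 13020 frames into that block.
The block's first minute is 1800 frames and the rest 1798 each; 13020 frames reaches minute 7, so 20 × 18 + 7 × 2 = 374 labels have been skipped so far.
Adding those back, label number 372660 + 374 = 373034 at 30 labels/s is 12434 s + 14 f = 3 h 27 min 14 s frame 14, i.e. 03:27:14;14.

03:27:14;14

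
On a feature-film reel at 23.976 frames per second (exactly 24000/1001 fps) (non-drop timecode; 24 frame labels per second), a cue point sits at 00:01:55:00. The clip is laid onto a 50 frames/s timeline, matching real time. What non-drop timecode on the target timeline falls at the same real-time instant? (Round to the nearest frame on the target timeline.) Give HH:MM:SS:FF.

00:01:55:06

Source frame index: (0×3600 + 1×60 + 55) × 24 + 0 = 2760.
Real time: 2760 / (24000/1001) = 23023/200 s.
Target frame: (23023/200) × (50) = 23023/4 ≈ 5755.750 → 5756.
At 50 labels/s: frame 5756 → 00:01:55:06.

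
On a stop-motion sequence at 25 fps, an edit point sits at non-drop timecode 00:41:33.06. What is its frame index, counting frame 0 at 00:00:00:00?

Total seconds to the label: (0 × 3600 + 41 × 60 + 33) = 2493.
Frame index = 2493 × 25 + 6 = 62331.

62331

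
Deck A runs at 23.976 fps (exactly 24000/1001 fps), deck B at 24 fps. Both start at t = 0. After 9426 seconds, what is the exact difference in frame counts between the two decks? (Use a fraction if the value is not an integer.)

A emits 24000/1001 × 9426 = 226224000/1001 frames; B emits 24 × 9426 = 226224.
Difference = 226224/1001 frames (≈ 225.9980); B is ahead of A.

226224/1001 frames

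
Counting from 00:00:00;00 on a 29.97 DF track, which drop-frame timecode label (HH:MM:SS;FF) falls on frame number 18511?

Ten DF minutes hold 17982 frames, so frame 18511 lies in block 1 (frames 17982–35963) with 529 frames into that block.
The block's first minute is 1800 frames and the rest 1798 each; 529 frames reaches minute 0, so 1 × 18 + 0 × 2 = 18 labels have been skipped so far.
Adding those back, label number 18511 + 18 = 18529 at 30 labels/s is 617 s + 19 f = 0 h 10 min 17 s frame 19, i.e. 00:10:17;19.

00:10:17;19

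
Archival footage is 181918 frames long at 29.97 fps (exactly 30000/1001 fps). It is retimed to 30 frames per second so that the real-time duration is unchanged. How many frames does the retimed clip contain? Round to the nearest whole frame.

182100 frames

Frames at target rate = 181918 × (30) / (30000/1001) = 91049959/500 ≈ 182099.918.
Nearest whole frame: 182100.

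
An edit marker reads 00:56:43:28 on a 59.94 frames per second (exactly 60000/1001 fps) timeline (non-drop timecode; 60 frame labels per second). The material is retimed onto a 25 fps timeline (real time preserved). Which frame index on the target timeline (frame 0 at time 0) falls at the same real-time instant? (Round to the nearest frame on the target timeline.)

Source frame index: (0×3600 + 56×60 + 43) × 60 + 28 = 204208.
Real time: 204208 / (60000/1001) = 12775763/3750 s.
Target frame: (12775763/3750) × (25) = 12775763/150 ≈ 85171.753 → 85172.

frame 85172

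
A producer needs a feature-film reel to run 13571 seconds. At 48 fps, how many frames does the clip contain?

Frames = 13571 × 48 = 651408.

651408 frames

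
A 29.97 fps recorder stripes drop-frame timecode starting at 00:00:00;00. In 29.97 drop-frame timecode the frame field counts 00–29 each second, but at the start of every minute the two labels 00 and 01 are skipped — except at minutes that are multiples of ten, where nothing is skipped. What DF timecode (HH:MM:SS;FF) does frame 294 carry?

00:00:09;24

Each 10-minute DF block holds 10 × 60 × 30 − 9 × 2 = 17982 frames. 294 ÷ 17982 → 0 full blocks, remainder 294.
Within the partial block the first minute is 1800 frames and each further minute 1798, so 0 further minute boundaries passed. Total skipped labels = 18 × 0 + 2 × 0 = 0.
Non-drop label index = 294 + 0 = 294; at 30 labels/s that is 00:00:09:24, i.e. DF 00:00:09;24.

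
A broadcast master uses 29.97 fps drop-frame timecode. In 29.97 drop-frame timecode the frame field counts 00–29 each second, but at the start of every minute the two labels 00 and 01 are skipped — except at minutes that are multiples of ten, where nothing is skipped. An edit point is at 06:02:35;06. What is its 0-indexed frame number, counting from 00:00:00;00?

652004

Complete 10-minute blocks: 36, each 17982 frames → 647352.
Remaining 2 whole minutes in the current block: 1800 + 1 × 1798 = 3598 frames.
Within the current minute: 35 × 30 + 6 − 2 = 1054 (labels ;00/;01 skipped at this minute). Total = 647352 + 3598 + 1054 = 652004.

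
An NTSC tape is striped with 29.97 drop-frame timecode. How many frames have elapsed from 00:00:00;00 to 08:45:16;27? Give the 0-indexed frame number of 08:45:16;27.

Complete 10-minute blocks: 52, each 17982 frames → 935064.
Remaining 5 whole minutes in the current block: 1800 + 4 × 1798 = 8992 frames.
Within the current minute: 16 × 30 + 27 − 2 = 505 (labels ;00/;01 skipped at this minute). Total = 935064 + 8992 + 505 = 944561.

944561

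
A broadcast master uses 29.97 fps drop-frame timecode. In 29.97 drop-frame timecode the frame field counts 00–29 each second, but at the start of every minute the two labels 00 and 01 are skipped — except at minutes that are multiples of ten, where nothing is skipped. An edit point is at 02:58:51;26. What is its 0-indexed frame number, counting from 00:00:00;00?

321634

As if non-drop at 30 labels/s: (2 × 3600 + 58 × 60 + 51) × 30 + 26 = 321956.
Minute boundaries passed: 178; those not divisible by 10: 178 − 17 = 161; dropped labels = 2 × 161 = 322.
Actual frame index = 321956 − 322 = 321634.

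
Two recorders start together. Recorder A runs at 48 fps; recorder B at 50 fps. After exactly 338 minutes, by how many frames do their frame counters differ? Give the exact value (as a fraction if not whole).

338 min = 20280 s.
A emits 48 × 20280 = 973440 frames; B emits 50 × 20280 = 1014000.
Difference = 40560 frames; B is ahead of A.

40560 frames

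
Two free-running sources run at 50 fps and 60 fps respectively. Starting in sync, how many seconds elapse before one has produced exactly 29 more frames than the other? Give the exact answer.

The gap grows by |60 − 50| = 10 frames per second.
Time for a 29-frame gap: 29 ÷ (10) = 2.9 s.

2.9 seconds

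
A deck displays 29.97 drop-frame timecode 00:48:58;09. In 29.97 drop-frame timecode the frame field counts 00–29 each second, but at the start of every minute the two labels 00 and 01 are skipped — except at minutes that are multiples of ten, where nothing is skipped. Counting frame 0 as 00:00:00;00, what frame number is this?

88061

Complete 10-minute blocks: 4, each 17982 frames → 71928.
Remaining 8 whole minutes in the current block: 1800 + 7 × 1798 = 14386 frames.
Within the current minute: 58 × 30 + 9 − 2 = 1747 (labels ;00/;01 skipped at this minute). Total = 71928 + 14386 + 1747 = 88061.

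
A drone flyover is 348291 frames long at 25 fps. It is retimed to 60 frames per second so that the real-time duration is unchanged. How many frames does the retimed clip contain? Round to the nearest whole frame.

Frames at target rate = 348291 × (60) / (25) = 4179492/5 ≈ 835898.400.
Nearest whole frame: 835898.

835898 frames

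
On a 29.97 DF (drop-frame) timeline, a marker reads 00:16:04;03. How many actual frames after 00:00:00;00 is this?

Complete 10-minute blocks: 1, each 17982 frames → 17982.
Remaining 6 whole minutes in the current block: 1800 + 5 × 1798 = 10790 frames.
Within the current minute: 4 × 30 + 3 − 2 = 121 (labels ;00/;01 skipped at this minute). Total = 17982 + 10790 + 121 = 28893.

28893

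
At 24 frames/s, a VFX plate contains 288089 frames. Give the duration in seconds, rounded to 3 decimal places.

12003.708 seconds

Running time = 288089 × 1/24 = 288089/24 s ≈ 12003.708 s.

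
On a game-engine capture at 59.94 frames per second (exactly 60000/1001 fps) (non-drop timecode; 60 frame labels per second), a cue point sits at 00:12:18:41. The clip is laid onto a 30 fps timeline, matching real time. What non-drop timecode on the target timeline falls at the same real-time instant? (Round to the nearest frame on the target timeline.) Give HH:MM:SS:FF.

00:12:19:13

Source frame index: (0×3600 + 12×60 + 18) × 60 + 41 = 44321.
Real time: 44321 / (60000/1001) = 44365321/60000 s.
Target frame: (44365321/60000) × (30) = 44365321/2000 ≈ 22182.661 → 22183.
At 30 labels/s: frame 22183 → 00:12:19:13.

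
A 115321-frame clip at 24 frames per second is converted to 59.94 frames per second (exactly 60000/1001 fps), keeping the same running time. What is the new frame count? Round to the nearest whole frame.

Frames at target rate = 115321 × (60000/1001) / (24) = 288302500/1001 ≈ 288014.486.
Nearest whole frame: 288014.

288014 frames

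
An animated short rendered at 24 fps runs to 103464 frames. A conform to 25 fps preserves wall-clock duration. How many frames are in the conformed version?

107775 frames

Frames at target rate = 103464 × (25) / (24) = 107775.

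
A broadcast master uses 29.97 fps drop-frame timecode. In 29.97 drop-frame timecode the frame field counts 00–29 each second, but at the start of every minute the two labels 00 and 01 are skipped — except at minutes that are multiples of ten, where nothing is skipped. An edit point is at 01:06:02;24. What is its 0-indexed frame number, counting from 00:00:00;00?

Complete 10-minute blocks: 6, each 17982 frames → 107892.
Remaining 6 whole minutes in the current block: 1800 + 5 × 1798 = 10790 frames.
Within the current minute: 2 × 30 + 24 − 2 = 82 (labels ;00/;01 skipped at this minute). Total = 107892 + 10790 + 82 = 118764.

118764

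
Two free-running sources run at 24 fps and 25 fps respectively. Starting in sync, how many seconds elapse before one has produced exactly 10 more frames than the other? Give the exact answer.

10 seconds

The gap grows by |25 − 24| = 1 frame per second.
Time for a 10-frame gap: 10 ÷ (1) = 10 s.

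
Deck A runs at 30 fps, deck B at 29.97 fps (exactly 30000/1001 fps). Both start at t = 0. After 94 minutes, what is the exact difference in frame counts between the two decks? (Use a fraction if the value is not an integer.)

94 min = 5640 s.
A emits 30 × 5640 = 169200 frames; B emits 30000/1001 × 5640 = 169200000/1001.
Difference = 169200/1001 frames (≈ 169.0310); B is behind A.

169200/1001 frames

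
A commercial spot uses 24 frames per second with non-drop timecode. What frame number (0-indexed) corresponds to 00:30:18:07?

Total seconds to the label: (0 × 3600 + 30 × 60 + 18) = 1818.
Frame index = 1818 × 24 + 7 = 43639.

frame 43639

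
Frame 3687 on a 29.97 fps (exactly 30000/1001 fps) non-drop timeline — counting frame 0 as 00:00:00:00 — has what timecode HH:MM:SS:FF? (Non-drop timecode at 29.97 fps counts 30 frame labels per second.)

3687 ÷ 30 = 122 full seconds, remainder 27 frames.
122 s = 0 h 2 min 2 s.
Timecode: 00:02:02:27.

00:02:02:27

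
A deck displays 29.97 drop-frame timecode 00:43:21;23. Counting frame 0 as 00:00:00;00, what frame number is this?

Complete 10-minute blocks: 4, each 17982 frames → 71928.
Remaining 3 whole minutes in the current block: 1800 + 2 × 1798 = 5396 frames.
Within the current minute: 21 × 30 + 23 − 2 = 651 (labels ;00/;01 skipped at this minute). Total = 71928 + 5396 + 651 = 77975.

77975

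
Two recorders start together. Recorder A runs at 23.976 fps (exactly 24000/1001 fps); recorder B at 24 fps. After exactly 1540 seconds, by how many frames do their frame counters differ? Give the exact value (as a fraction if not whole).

A emits 24000/1001 × 1540 = 480000/13 frames; B emits 24 × 1540 = 36960.
Difference = 480/13 frames (≈ 36.9231); B is ahead of A.

480/13 frames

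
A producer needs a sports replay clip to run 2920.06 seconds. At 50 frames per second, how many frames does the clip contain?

Frames = 2920.06 × 50 = 146003.

146003 frames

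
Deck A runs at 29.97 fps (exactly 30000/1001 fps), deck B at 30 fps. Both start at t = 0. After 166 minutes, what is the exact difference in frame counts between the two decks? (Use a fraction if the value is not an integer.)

298800/1001 frames

166 min = 9960 s.
A emits 30000/1001 × 9960 = 298800000/1001 frames; B emits 30 × 9960 = 298800.
Difference = 298800/1001 frames (≈ 298.5015); B is ahead of A.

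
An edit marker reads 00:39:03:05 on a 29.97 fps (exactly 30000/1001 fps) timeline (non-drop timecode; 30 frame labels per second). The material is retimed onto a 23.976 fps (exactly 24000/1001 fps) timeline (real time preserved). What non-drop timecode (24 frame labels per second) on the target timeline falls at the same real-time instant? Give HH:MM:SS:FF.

00:39:03:04

Source frame index: (0×3600 + 39×60 + 3) × 30 + 5 = 70295.
Real time: 70295 / (30000/1001) = 14073059/6000 s.
Target frame: (14073059/6000) × (24000/1001) = 56236.
At 24 labels/s: frame 56236 → 00:39:03:04.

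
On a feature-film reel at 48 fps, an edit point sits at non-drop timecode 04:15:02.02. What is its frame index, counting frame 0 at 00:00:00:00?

734498

Total seconds to the label: (4 × 3600 + 15 × 60 + 2) = 15302.
Frame index = 15302 × 48 + 2 = 734498.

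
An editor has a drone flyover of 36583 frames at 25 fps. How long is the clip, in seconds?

Running time = 36583 / (25) = 1463.32 s.

1463.32 seconds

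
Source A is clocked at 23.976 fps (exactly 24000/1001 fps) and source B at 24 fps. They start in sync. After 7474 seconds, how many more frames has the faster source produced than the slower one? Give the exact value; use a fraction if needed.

A emits 24000/1001 × 7474 = 179376000/1001 frames; B emits 24 × 7474 = 179376.
Difference = 179376/1001 frames (≈ 179.1968); B is ahead of A.

179376/1001 frames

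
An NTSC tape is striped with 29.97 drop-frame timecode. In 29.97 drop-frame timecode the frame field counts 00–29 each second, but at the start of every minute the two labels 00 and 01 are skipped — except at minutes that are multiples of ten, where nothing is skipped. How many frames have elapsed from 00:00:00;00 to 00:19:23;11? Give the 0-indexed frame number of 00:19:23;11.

34865

As if non-drop at 30 labels/s: (0 × 3600 + 19 × 60 + 23) × 30 + 11 = 34901.
Minute boundaries passed: 19; those not divisible by 10: 19 − 1 = 18; dropped labels = 2 × 18 = 36.
Actual frame index = 34901 − 36 = 34865.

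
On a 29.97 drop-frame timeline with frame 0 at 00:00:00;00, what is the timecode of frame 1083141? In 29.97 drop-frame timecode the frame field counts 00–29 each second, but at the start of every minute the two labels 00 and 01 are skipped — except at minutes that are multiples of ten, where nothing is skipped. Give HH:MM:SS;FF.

10:02:20;25

Ten DF minutes hold 17982 frames, so frame 1083141 lies in block 60 (frames 1078920–1096901) with 4221 frames into that block.
The block's first minute is 1800 frames and the rest 1798 each; 4221 frames reaches minute 2, so 60 × 18 + 2 × 2 = 1084 labels have been skipped so far.
Adding those back, label number 1083141 + 1084 = 1084225 at 30 labels/s is 36140 s + 25 f = 10 h 2 min 20 s frame 25, i.e. 10:02:20;25.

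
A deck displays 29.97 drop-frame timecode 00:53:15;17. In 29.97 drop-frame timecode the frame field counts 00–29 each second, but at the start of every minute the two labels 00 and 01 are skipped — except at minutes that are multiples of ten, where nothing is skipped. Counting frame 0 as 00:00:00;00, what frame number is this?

Complete 10-minute blocks: 5, each 17982 frames → 89910.
Remaining 3 whole minutes in the current block: 1800 + 2 × 1798 = 5396 frames.
Within the current minute: 15 × 30 + 17 − 2 = 465 (labels ;00/;01 skipped at this minute). Total = 89910 + 5396 + 465 = 95771.

95771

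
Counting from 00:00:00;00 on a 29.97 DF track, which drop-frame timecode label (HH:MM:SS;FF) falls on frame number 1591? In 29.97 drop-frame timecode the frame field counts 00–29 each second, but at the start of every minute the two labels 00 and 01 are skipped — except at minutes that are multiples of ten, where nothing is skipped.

Each 10-minute DF block holds 10 × 60 × 30 − 9 × 2 = 17982 frames. 1591 ÷ 17982 → 0 full blocks, remainder 1591.
Within the partial block the first minute is 1800 frames and each further minute 1798, so 0 further minute boundaries passed. Total skipped labels = 18 × 0 + 2 × 0 = 0.
Non-drop label index = 1591 + 0 = 1591; at 30 labels/s that is 00:00:53:01, i.e. DF 00:00:53;01.

00:00:53;01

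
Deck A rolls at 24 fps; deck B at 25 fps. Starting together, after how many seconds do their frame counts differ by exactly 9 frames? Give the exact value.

The gap grows by |25 − 24| = 1 frame per second.
Time for a 9-frame gap: 9 ÷ (1) = 9 s.

9 seconds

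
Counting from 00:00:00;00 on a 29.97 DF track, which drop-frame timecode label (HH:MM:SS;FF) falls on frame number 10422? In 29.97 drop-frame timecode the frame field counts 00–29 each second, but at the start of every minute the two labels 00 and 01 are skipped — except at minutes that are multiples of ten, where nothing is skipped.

00:05:47;22

Each 10-minute DF block holds 10 × 60 × 30 − 9 × 2 = 17982 frames. 10422 ÷ 17982 → 0 full blocks, remainder 10422.
Within the partial block the first minute is 1800 frames and each further minute 1798, so 5 further minute boundaries passed. Total skipped labels = 18 × 0 + 2 × 5 = 10.
Non-drop label index = 10422 + 10 = 10432; at 30 labels/s that is 00:05:47:22, i.e. DF 00:05:47;22.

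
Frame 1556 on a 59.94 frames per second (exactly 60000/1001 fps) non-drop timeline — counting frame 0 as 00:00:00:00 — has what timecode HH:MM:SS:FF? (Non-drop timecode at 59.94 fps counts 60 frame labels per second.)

1556 ÷ 60 = 25 full seconds, remainder 56 frames.
25 s = 0 h 0 min 25 s.
Timecode: 00:00:25:56.

00:00:25:56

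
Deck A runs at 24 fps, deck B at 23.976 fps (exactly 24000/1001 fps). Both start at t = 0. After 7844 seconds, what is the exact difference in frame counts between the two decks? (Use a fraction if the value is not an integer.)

A emits 24 × 7844 = 188256 frames; B emits 24000/1001 × 7844 = 188256000/1001.
Difference = 188256/1001 frames (≈ 188.0679); B is behind A.

188256/1001 frames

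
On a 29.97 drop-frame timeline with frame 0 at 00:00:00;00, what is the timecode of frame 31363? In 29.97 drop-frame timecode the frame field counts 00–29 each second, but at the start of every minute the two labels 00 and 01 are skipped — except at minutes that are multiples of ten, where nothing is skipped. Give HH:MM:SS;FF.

00:17:26;15

Ten DF minutes hold 17982 frames, so frame 31363 lies in block 1 (frames 17982–35963) with 13381 frames into that block.
The block's first minute is 1800 frames and the rest 1798 each; 13381 frames reaches minute 7, so 1 × 18 + 7 × 2 = 32 labels have been skipped so far.
Adding those back, label number 31363 + 32 = 31395 at 30 labels/s is 1046 s + 15 f = 0 h 17 min 26 s frame 15, i.e. 00:17:26;15.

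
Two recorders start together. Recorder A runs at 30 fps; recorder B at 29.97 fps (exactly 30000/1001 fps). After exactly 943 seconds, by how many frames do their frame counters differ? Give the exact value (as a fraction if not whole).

A emits 30 × 943 = 28290 frames; B emits 30000/1001 × 943 = 28290000/1001.
Difference = 28290/1001 frames (≈ 28.2617); B is behind A.

28290/1001 frames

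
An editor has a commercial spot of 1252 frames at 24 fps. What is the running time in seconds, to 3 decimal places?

Running time = 1252 × 1/24 = 313/6 s ≈ 52.167 s.

52.167 seconds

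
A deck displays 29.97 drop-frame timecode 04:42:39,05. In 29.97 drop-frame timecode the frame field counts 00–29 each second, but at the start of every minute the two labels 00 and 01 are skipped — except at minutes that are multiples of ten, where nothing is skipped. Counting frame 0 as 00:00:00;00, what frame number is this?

Complete 10-minute blocks: 28, each 17982 frames → 503496.
Remaining 2 whole minutes in the current block: 1800 + 1 × 1798 = 3598 frames.
Within the current minute: 39 × 30 + 5 − 2 = 1173 (labels ;00/;01 skipped at this minute). Total = 503496 + 3598 + 1173 = 508267.

508267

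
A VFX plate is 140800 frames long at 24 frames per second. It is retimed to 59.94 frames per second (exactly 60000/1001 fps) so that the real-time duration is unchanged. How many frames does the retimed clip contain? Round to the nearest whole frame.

351648 frames

Frames at target rate = 140800 × (60000/1001) / (24) = 32000000/91 ≈ 351648.352.
Nearest whole frame: 351648.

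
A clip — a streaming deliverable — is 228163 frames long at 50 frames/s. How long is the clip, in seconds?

Running time = 228163 / (50) = 4563.26 s.

4563.26 seconds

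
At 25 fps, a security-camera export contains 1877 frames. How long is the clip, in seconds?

75.08 seconds

Running time = 1877 / (25) = 75.08 s.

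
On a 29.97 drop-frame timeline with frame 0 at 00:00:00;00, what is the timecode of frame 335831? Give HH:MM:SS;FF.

03:06:45;17

Each 10-minute DF block holds 10 × 60 × 30 − 9 × 2 = 17982 frames. 335831 ÷ 17982 → 18 full blocks, remainder 12155.
Within the partial block the first minute is 1800 frames and each further minute 1798, so 6 further minute boundaries passed. Total skipped labels = 18 × 18 + 2 × 6 = 336.
Non-drop label index = 335831 + 336 = 336167; at 30 labels/s that is 03:06:45:17, i.e. DF 03:06:45;17.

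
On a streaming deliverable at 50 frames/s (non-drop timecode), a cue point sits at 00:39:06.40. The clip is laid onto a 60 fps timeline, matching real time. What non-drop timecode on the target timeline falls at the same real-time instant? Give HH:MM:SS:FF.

00:39:06:48

Source frame index: (0×3600 + 39×60 + 6) × 50 + 40 = 117340.
Real time: 117340 / (50) = 11734/5 s.
Target frame: (11734/5) × (60) = 140808.
At 60 labels/s: frame 140808 → 00:39:06:48.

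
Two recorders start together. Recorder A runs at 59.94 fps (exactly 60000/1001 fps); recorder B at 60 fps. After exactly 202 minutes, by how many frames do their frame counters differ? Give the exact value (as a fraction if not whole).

202 min = 12120 s.
A emits 60000/1001 × 12120 = 727200000/1001 frames; B emits 60 × 12120 = 727200.
Difference = 727200/1001 frames (≈ 726.4735); B is ahead of A.

727200/1001 frames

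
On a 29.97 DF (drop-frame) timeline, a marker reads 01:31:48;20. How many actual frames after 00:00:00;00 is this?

Complete 10-minute blocks: 9, each 17982 frames → 161838.
Remaining 1 whole minute in the current block: 1800 + 0 × 1798 = 1800 frames.
Within the current minute: 48 × 30 + 20 − 2 = 1458 (labels ;00/;01 skipped at this minute). Total = 161838 + 1800 + 1458 = 165096.

165096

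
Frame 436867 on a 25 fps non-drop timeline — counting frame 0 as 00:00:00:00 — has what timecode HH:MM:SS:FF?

436867 ÷ 25 = 17474 full seconds, remainder 17 frames.
17474 s = 4 h 51 min 14 s.
Timecode: 04:51:14:17.

04:51:14:17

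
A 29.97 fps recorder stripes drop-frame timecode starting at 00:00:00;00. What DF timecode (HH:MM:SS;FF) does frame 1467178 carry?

Each 10-minute DF block holds 10 × 60 × 30 − 9 × 2 = 17982 frames. 1467178 ÷ 17982 → 81 full blocks, remainder 10636.
Within the partial block the first minute is 1800 frames and each further minute 1798, so 5 further minute boundaries passed. Total skipped labels = 18 × 81 + 2 × 5 = 1468.
Non-drop label index = 1467178 + 1468 = 1468646; at 30 labels/s that is 13:35:54:26, i.e. DF 13:35:54;26.

13:35:54;26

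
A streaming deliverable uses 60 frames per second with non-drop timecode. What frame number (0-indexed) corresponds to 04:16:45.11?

924311

Total seconds to the label: (4 × 3600 + 16 × 60 + 45) = 15405.
Frame index = 15405 × 60 + 11 = 924311.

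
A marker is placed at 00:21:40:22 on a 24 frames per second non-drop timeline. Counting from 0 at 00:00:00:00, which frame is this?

frame 31222

Total seconds to the label: (0 × 3600 + 21 × 60 + 40) = 1300.
Frame index = 1300 × 24 + 22 = 31222.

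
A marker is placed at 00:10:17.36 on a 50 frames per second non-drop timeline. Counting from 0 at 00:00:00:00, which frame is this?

Total seconds to the label: (0 × 3600 + 10 × 60 + 17) = 617.
Frame index = 617 × 50 + 36 = 30886.

frame 30886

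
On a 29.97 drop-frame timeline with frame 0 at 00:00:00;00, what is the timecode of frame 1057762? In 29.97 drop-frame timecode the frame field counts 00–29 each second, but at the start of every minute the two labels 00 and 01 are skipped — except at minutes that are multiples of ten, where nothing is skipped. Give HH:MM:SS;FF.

09:48:14;02

Ten DF minutes hold 17982 frames, so frame 1057762 lies in block 58 (frames 1042956–1060937) with 14806 frames into that block.
The block's first minute is 1800 frames and the rest 1798 each; 14806 frames reaches minute 8, so 58 × 18 + 8 × 2 = 1060 labels have been skipped so far.
Adding those back, label number 1057762 + 1060 = 1058822 at 30 labels/s is 35294 s + 2 f = 9 h 48 min 14 s frame 2, i.e. 09:48:14;02.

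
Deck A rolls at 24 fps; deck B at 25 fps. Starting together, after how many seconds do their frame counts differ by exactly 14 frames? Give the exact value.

14 seconds

The gap grows by |25 − 24| = 1 frame per second.
Time for a 14-frame gap: 14 ÷ (1) = 14 s.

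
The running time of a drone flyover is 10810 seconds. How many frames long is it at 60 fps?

648600 frames

Frames = 10810 × 60 = 648600.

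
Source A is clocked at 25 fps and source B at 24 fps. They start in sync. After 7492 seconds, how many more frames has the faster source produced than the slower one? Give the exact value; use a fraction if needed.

7492 frames

A emits 25 × 7492 = 187300 frames; B emits 24 × 7492 = 179808.
Difference = 7492 frames; B is behind A.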